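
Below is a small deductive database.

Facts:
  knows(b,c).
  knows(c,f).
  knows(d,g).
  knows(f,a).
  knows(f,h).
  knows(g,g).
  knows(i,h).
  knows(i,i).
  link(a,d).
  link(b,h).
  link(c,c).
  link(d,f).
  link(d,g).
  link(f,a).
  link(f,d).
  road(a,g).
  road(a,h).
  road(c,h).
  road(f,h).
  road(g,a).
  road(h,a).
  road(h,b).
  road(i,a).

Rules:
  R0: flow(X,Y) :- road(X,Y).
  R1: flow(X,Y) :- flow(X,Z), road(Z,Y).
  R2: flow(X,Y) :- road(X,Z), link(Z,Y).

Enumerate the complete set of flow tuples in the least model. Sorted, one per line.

flow(a,a)
flow(a,b)
flow(a,g)
flow(a,h)
flow(c,a)
flow(c,b)
flow(c,g)
flow(c,h)
flow(f,a)
flow(f,b)
flow(f,g)
flow(f,h)
flow(g,a)
flow(g,b)
flow(g,d)
flow(g,g)
flow(g,h)
flow(h,a)
flow(h,b)
flow(h,d)
flow(h,g)
flow(h,h)
flow(i,a)
flow(i,b)
flow(i,d)
flow(i,g)
flow(i,h)

round 1: derive flow(a,g) via R0 from road(a,g)
round 1: derive flow(a,h) via R0 from road(a,h)
round 1: derive flow(c,h) via R0 from road(c,h)
round 1: derive flow(f,h) via R0 from road(f,h)
round 1: derive flow(g,a) via R0 from road(g,a)
round 1: derive flow(h,a) via R0 from road(h,a)
round 1: derive flow(h,b) via R0 from road(h,b)
round 1: derive flow(i,a) via R0 from road(i,a)
round 1: derive flow(g,d) via R2 from road(g,a), link(a,d)
round 1: derive flow(h,d) via R2 from road(h,a), link(a,d)
round 1: derive flow(h,h) via R2 from road(h,b), link(b,h)
round 1: derive flow(i,d) via R2 from road(i,a), link(a,d)
round 2: derive flow(a,a) via R1 from flow(a,g), road(g,a)
round 2: derive flow(a,b) via R1 from flow(a,h), road(h,b)
round 2: derive flow(c,a) via R1 from flow(c,h), road(h,a)
round 2: derive flow(c,b) via R1 from flow(c,h), road(h,b)
round 2: derive flow(f,a) via R1 from flow(f,h), road(h,a)
round 2: derive flow(f,b) via R1 from flow(f,h), road(h,b)
round 2: derive flow(g,g) via R1 from flow(g,a), road(a,g)
round 2: derive flow(g,h) via R1 from flow(g,a), road(a,h)
round 2: derive flow(h,g) via R1 from flow(h,a), road(a,g)
round 2: derive flow(i,g) via R1 from flow(i,a), road(a,g)
round 2: derive flow(i,h) via R1 from flow(i,a), road(a,h)
round 3: derive flow(c,g) via R1 from flow(c,a), road(a,g)
round 3: derive flow(f,g) via R1 from flow(f,a), road(a,g)
round 3: derive flow(g,b) via R1 from flow(g,h), road(h,b)
round 3: derive flow(i,b) via R1 from flow(i,h), road(h,b)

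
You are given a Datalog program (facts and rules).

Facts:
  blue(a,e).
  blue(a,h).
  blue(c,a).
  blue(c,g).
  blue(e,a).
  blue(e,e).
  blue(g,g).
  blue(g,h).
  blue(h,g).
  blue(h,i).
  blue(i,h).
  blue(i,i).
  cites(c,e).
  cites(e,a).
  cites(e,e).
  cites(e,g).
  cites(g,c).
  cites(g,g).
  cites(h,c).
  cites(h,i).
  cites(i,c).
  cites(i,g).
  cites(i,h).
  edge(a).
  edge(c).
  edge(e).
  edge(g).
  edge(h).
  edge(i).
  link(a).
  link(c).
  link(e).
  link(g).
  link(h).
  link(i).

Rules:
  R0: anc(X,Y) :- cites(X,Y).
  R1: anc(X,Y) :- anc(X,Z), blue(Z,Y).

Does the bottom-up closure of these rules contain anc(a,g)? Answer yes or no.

no

round 1: derive anc(c,e) via R0 from cites(c,e)
round 1: derive anc(e,a) via R0 from cites(e,a)
round 1: derive anc(e,e) via R0 from cites(e,e)
round 1: derive anc(e,g) via R0 from cites(e,g)
round 1: derive anc(g,c) via R0 from cites(g,c)
round 1: derive anc(g,g) via R0 from cites(g,g)
round 1: derive anc(h,c) via R0 from cites(h,c)
round 1: derive anc(h,i) via R0 from cites(h,i)
round 1: derive anc(i,c) via R0 from cites(i,c)
round 1: derive anc(i,g) via R0 from cites(i,g)
round 1: derive anc(i,h) via R0 from cites(i,h)
round 2: derive anc(c,a) via R1 from anc(c,e), blue(e,a)
round 2: derive anc(e,h) via R1 from anc(e,a), blue(a,h)
round 2: derive anc(g,a) via R1 from anc(g,c), blue(c,a)
round 2: derive anc(g,h) via R1 from anc(g,g), blue(g,h)
round 2: derive anc(h,a) via R1 from anc(h,c), blue(c,a)
round 2: derive anc(h,g) via R1 from anc(h,c), blue(c,g)
round 2: derive anc(h,h) via R1 from anc(h,i), blue(i,h)
round 2: derive anc(i,a) via R1 from anc(i,c), blue(c,a)
round 2: derive anc(i,i) via R1 from anc(i,h), blue(h,i)
round 3: derive anc(c,h) via R1 from anc(c,a), blue(a,h)
round 3: derive anc(e,i) via R1 from anc(e,h), blue(h,i)
round 3: derive anc(g,e) via R1 from anc(g,a), blue(a,e)
round 3: derive anc(g,i) via R1 from anc(g,h), blue(h,i)
round 3: derive anc(h,e) via R1 from anc(h,a), blue(a,e)
round 3: derive anc(i,e) via R1 from anc(i,a), blue(a,e)
round 4: derive anc(c,g) via R1 from anc(c,h), blue(h,g)
round 4: derive anc(c,i) via R1 from anc(c,h), blue(h,i)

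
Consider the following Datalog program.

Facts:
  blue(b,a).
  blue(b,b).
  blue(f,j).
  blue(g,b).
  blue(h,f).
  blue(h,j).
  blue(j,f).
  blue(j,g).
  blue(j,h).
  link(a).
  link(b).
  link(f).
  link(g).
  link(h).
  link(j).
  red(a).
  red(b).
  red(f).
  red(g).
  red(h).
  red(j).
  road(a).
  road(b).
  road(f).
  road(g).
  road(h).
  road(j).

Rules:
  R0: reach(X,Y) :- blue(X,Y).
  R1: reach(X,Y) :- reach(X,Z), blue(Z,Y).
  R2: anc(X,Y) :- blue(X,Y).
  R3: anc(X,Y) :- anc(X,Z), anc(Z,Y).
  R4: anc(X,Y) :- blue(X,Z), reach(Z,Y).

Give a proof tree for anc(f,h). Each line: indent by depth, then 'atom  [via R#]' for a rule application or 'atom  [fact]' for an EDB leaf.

anc(f,h)  [via R3]
  anc(f,j)  [via R2]
    blue(f,j)  [fact]
  anc(j,h)  [via R2]
    blue(j,h)  [fact]

round 1: derive reach(b,a) via R0 from blue(b,a)
round 1: derive reach(b,b) via R0 from blue(b,b)
round 1: derive reach(f,j) via R0 from blue(f,j)
round 1: derive reach(g,b) via R0 from blue(g,b)
round 1: derive reach(h,f) via R0 from blue(h,f)
round 1: derive reach(h,j) via R0 from blue(h,j)
round 1: derive reach(j,f) via R0 from blue(j,f)
round 1: derive reach(j,g) via R0 from blue(j,g)
round 1: derive reach(j,h) via R0 from blue(j,h)
round 1: derive anc(b,a) via R2 from blue(b,a)
round 1: derive anc(b,b) via R2 from blue(b,b)
round 1: derive anc(f,j) via R2 from blue(f,j)
round 1: derive anc(g,b) via R2 from blue(g,b)
round 1: derive anc(h,f) via R2 from blue(h,f)
round 1: derive anc(h,j) via R2 from blue(h,j)
round 1: derive anc(j,f) via R2 from blue(j,f)
round 1: derive anc(j,g) via R2 from blue(j,g)
round 1: derive anc(j,h) via R2 from blue(j,h)
round 2: derive reach(f,f) via R1 from reach(f,j), blue(j,f)
round 2: derive reach(f,g) via R1 from reach(f,j), blue(j,g)
round 2: derive reach(f,h) via R1 from reach(f,j), blue(j,h)
round 2: derive reach(g,a) via R1 from reach(g,b), blue(b,a)
round 2: derive reach(h,g) via R1 from reach(h,j), blue(j,g)
round 2: derive reach(h,h) via R1 from reach(h,j), blue(j,h)
round 2: derive reach(j,b) via R1 from reach(j,g), blue(g,b)
round 2: derive reach(j,j) via R1 from reach(j,f), blue(f,j)
round 2: derive anc(f,f) via R3 from anc(f,j), anc(j,f)
round 2: derive anc(f,g) via R3 from anc(f,j), anc(j,g)
round 2: derive anc(f,h) via R3 from anc(f,j), anc(j,h)
round 2: derive anc(g,a) via R3 from anc(g,b), anc(b,a)
round 2: derive anc(h,g) via R3 from anc(h,j), anc(j,g)
round 2: derive anc(h,h) via R3 from anc(h,j), anc(j,h)
round 2: derive anc(j,b) via R3 from anc(j,g), anc(g,b)
round 2: derive anc(j,j) via R3 from anc(j,f), anc(f,j)
round 3: derive reach(f,b) via R1 from reach(f,g), blue(g,b)
round 3: derive reach(h,b) via R1 from reach(h,g), blue(g,b)
round 3: derive reach(j,a) via R1 from reach(j,b), blue(b,a)
round 3: derive anc(f,a) via R3 from anc(f,g), anc(g,a)
round 3: derive anc(f,b) via R3 from anc(f,g), anc(g,b)
round 3: derive anc(h,a) via R3 from anc(h,g), anc(g,a)
round 3: derive anc(h,b) via R3 from anc(h,g), anc(g,b)
round 3: derive anc(j,a) via R3 from anc(j,b), anc(b,a)
round 4: derive reach(f,a) via R1 from reach(f,b), blue(b,a)
round 4: derive reach(h,a) via R1 from reach(h,b), blue(b,a)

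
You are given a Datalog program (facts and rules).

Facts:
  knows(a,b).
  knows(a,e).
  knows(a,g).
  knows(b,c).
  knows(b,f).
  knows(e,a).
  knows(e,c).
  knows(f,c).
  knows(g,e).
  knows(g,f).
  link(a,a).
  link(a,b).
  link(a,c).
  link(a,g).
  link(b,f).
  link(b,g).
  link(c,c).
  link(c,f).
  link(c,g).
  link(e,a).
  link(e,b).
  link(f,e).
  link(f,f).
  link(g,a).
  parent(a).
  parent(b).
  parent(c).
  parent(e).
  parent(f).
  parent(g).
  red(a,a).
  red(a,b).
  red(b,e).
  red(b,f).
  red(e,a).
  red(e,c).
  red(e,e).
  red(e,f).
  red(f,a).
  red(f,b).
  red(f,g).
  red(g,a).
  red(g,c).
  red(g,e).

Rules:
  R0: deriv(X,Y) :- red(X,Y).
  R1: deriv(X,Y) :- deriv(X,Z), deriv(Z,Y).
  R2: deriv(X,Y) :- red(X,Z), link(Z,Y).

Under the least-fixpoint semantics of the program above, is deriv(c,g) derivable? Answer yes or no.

no

round 1: derive deriv(a,a) via R0 from red(a,a)
round 1: derive deriv(a,b) via R0 from red(a,b)
round 1: derive deriv(b,e) via R0 from red(b,e)
round 1: derive deriv(b,f) via R0 from red(b,f)
round 1: derive deriv(e,a) via R0 from red(e,a)
round 1: derive deriv(e,c) via R0 from red(e,c)
round 1: derive deriv(e,e) via R0 from red(e,e)
round 1: derive deriv(e,f) via R0 from red(e,f)
round 1: derive deriv(f,a) via R0 from red(f,a)
round 1: derive deriv(f,b) via R0 from red(f,b)
round 1: derive deriv(f,g) via R0 from red(f,g)
round 1: derive deriv(g,a) via R0 from red(g,a)
round 1: derive deriv(g,c) via R0 from red(g,c)
round 1: derive deriv(g,e) via R0 from red(g,e)
round 1: derive deriv(a,c) via R2 from red(a,a), link(a,c)
round 1: derive deriv(a,f) via R2 from red(a,b), link(b,f)
round 1: derive deriv(a,g) via R2 from red(a,a), link(a,g)
round 1: derive deriv(b,a) via R2 from red(b,e), link(e,a)
round 1: derive deriv(b,b) via R2 from red(b,e), link(e,b)
round 1: derive deriv(e,b) via R2 from red(e,a), link(a,b)
round 1: derive deriv(e,g) via R2 from red(e,a), link(a,g)
round 1: derive deriv(f,c) via R2 from red(f,a), link(a,c)
round 1: derive deriv(f,f) via R2 from red(f,b), link(b,f)
round 1: derive deriv(g,b) via R2 from red(g,a), link(a,b)
round 1: derive deriv(g,f) via R2 from red(g,c), link(c,f)
round 1: derive deriv(g,g) via R2 from red(g,a), link(a,g)
round 2: derive deriv(a,e) via R1 from deriv(a,b), deriv(b,e)
round 2: derive deriv(b,c) via R1 from deriv(b,a), deriv(a,c)
round 2: derive deriv(b,g) via R1 from deriv(b,a), deriv(a,g)
round 2: derive deriv(f,e) via R1 from deriv(f,b), deriv(b,e)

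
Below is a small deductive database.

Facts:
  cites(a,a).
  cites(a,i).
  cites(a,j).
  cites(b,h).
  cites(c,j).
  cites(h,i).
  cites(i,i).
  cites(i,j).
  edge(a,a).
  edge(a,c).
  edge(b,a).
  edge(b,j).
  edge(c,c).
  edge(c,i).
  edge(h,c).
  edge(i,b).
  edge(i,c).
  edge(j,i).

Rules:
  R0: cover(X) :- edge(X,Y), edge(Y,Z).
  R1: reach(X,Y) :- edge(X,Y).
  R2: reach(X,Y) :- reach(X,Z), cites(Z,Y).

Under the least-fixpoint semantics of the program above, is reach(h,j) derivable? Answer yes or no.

yes

round 1: derive reach(a,a) via R1 from edge(a,a)
round 1: derive reach(a,c) via R1 from edge(a,c)
round 1: derive reach(b,a) via R1 from edge(b,a)
round 1: derive reach(b,j) via R1 from edge(b,j)
round 1: derive reach(c,c) via R1 from edge(c,c)
round 1: derive reach(c,i) via R1 from edge(c,i)
round 1: derive reach(h,c) via R1 from edge(h,c)
round 1: derive reach(i,b) via R1 from edge(i,b)
round 1: derive reach(i,c) via R1 from edge(i,c)
round 1: derive reach(j,i) via R1 from edge(j,i)
round 2: derive reach(a,i) via R2 from reach(a,a), cites(a,i)
round 2: derive reach(a,j) via R2 from reach(a,a), cites(a,j)
round 2: derive reach(b,i) via R2 from reach(b,a), cites(a,i)
round 2: derive reach(c,j) via R2 from reach(c,c), cites(c,j)
round 2: derive reach(h,j) via R2 from reach(h,c), cites(c,j)
round 2: derive reach(i,h) via R2 from reach(i,b), cites(b,h)
round 2: derive reach(i,j) via R2 from reach(i,c), cites(c,j)
round 2: derive reach(j,j) via R2 from reach(j,i), cites(i,j)
round 3: derive reach(i,i) via R2 from reach(i,h), cites(h,i)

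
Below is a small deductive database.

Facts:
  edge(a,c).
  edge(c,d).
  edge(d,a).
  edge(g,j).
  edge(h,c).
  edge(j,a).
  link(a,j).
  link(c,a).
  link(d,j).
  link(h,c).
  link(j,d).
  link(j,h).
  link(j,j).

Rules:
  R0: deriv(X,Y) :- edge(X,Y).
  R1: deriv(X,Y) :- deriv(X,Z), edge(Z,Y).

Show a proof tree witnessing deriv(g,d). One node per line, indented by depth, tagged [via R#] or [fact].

round 1: derive deriv(a,c) via R0 from edge(a,c)
round 1: derive deriv(c,d) via R0 from edge(c,d)
round 1: derive deriv(d,a) via R0 from edge(d,a)
round 1: derive deriv(g,j) via R0 from edge(g,j)
round 1: derive deriv(h,c) via R0 from edge(h,c)
round 1: derive deriv(j,a) via R0 from edge(j,a)
round 2: derive deriv(a,d) via R1 from deriv(a,c), edge(c,d)
round 2: derive deriv(c,a) via R1 from deriv(c,d), edge(d,a)
round 2: derive deriv(d,c) via R1 from deriv(d,a), edge(a,c)
round 2: derive deriv(g,a) via R1 from deriv(g,j), edge(j,a)
round 2: derive deriv(h,d) via R1 from deriv(h,c), edge(c,d)
round 2: derive deriv(j,c) via R1 from deriv(j,a), edge(a,c)
round 3: derive deriv(a,a) via R1 from deriv(a,d), edge(d,a)
round 3: derive deriv(c,c) via R1 from deriv(c,a), edge(a,c)
round 3: derive deriv(d,d) via R1 from deriv(d,c), edge(c,d)
round 3: derive deriv(g,c) via R1 from deriv(g,a), edge(a,c)
round 3: derive deriv(h,a) via R1 from deriv(h,d), edge(d,a)
round 3: derive deriv(j,d) via R1 from deriv(j,c), edge(c,d)
round 4: derive deriv(g,d) via R1 from deriv(g,c), edge(c,d)

deriv(g,d)  [via R1]
  deriv(g,c)  [via R1]
    deriv(g,a)  [via R1]
      deriv(g,j)  [via R0]
        edge(g,j)  [fact]
      edge(j,a)  [fact]
    edge(a,c)  [fact]
  edge(c,d)  [fact]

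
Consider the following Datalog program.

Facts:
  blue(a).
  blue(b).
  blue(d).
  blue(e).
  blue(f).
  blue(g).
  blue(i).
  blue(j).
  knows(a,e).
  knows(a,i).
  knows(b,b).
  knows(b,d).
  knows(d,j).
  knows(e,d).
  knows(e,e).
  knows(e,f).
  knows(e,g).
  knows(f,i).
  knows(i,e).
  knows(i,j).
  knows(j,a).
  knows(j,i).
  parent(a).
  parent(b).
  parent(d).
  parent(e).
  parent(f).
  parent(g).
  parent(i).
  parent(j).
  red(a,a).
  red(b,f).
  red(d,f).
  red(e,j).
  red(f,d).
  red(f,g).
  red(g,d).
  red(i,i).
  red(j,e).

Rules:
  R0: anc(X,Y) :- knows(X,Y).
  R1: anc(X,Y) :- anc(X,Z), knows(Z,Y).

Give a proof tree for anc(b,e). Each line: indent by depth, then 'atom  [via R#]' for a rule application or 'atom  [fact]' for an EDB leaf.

round 1: derive anc(a,e) via R0 from knows(a,e)
round 1: derive anc(a,i) via R0 from knows(a,i)
round 1: derive anc(b,b) via R0 from knows(b,b)
round 1: derive anc(b,d) via R0 from knows(b,d)
round 1: derive anc(d,j) via R0 from knows(d,j)
round 1: derive anc(e,d) via R0 from knows(e,d)
round 1: derive anc(e,e) via R0 from knows(e,e)
round 1: derive anc(e,f) via R0 from knows(e,f)
round 1: derive anc(e,g) via R0 from knows(e,g)
round 1: derive anc(f,i) via R0 from knows(f,i)
round 1: derive anc(i,e) via R0 from knows(i,e)
round 1: derive anc(i,j) via R0 from knows(i,j)
round 1: derive anc(j,a) via R0 from knows(j,a)
round 1: derive anc(j,i) via R0 from knows(j,i)
round 2: derive anc(a,d) via R1 from anc(a,e), knows(e,d)
round 2: derive anc(a,f) via R1 from anc(a,e), knows(e,f)
round 2: derive anc(a,g) via R1 from anc(a,e), knows(e,g)
round 2: derive anc(a,j) via R1 from anc(a,i), knows(i,j)
round 2: derive anc(b,j) via R1 from anc(b,d), knows(d,j)
round 2: derive anc(d,a) via R1 from anc(d,j), knows(j,a)
round 2: derive anc(d,i) via R1 from anc(d,j), knows(j,i)
round 2: derive anc(e,i) via R1 from anc(e,f), knows(f,i)
round 2: derive anc(e,j) via R1 from anc(e,d), knows(d,j)
round 2: derive anc(f,e) via R1 from anc(f,i), knows(i,e)
round 2: derive anc(f,j) via R1 from anc(f,i), knows(i,j)
round 2: derive anc(i,a) via R1 from anc(i,j), knows(j,a)
round 2: derive anc(i,d) via R1 from anc(i,e), knows(e,d)
round 2: derive anc(i,f) via R1 from anc(i,e), knows(e,f)
round 2: derive anc(i,g) via R1 from anc(i,e), knows(e,g)
round 2: derive anc(i,i) via R1 from anc(i,j), knows(j,i)
round 2: derive anc(j,e) via R1 from anc(j,a), knows(a,e)
round 2: derive anc(j,j) via R1 from anc(j,i), knows(i,j)
round 3: derive anc(a,a) via R1 from anc(a,j), knows(j,a)
round 3: derive anc(b,a) via R1 from anc(b,j), knows(j,a)
round 3: derive anc(b,i) via R1 from anc(b,j), knows(j,i)
round 3: derive anc(d,e) via R1 from anc(d,a), knows(a,e)
round 3: derive anc(e,a) via R1 from anc(e,j), knows(j,a)
round 3: derive anc(f,a) via R1 from anc(f,j), knows(j,a)
round 3: derive anc(f,d) via R1 from anc(f,e), knows(e,d)
round 3: derive anc(f,f) via R1 from anc(f,e), knows(e,f)
round 3: derive anc(f,g) via R1 from anc(f,e), knows(e,g)
round 3: derive anc(j,d) via R1 from anc(j,e), knows(e,d)
round 3: derive anc(j,f) via R1 from anc(j,e), knows(e,f)
round 3: derive anc(j,g) via R1 from anc(j,e), knows(e,g)
round 4: derive anc(b,e) via R1 from anc(b,a), knows(a,e)
round 4: derive anc(d,d) via R1 from anc(d,e), knows(e,d)
round 4: derive anc(d,f) via R1 from anc(d,e), knows(e,f)
round 4: derive anc(d,g) via R1 from anc(d,e), knows(e,g)
round 5: derive anc(b,f) via R1 from anc(b,e), knows(e,f)
round 5: derive anc(b,g) via R1 from anc(b,e), knows(e,g)

anc(b,e)  [via R1]
  anc(b,a)  [via R1]
    anc(b,j)  [via R1]
      anc(b,d)  [via R0]
        knows(b,d)  [fact]
      knows(d,j)  [fact]
    knows(j,a)  [fact]
  knows(a,e)  [fact]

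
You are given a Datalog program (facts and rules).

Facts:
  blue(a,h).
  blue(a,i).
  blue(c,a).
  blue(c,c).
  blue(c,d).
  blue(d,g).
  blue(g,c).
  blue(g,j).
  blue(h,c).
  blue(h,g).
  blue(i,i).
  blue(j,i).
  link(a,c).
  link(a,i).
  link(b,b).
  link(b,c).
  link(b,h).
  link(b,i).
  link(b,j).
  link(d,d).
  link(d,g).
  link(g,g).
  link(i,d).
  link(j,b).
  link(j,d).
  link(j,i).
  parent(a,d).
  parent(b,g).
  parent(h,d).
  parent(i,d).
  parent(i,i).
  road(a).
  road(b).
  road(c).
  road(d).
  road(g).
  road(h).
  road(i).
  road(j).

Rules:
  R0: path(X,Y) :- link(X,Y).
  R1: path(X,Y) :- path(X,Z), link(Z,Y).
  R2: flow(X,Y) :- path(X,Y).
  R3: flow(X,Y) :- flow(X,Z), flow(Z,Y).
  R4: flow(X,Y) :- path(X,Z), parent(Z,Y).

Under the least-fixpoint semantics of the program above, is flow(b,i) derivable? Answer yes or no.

round 1: derive path(a,c) via R0 from link(a,c)
round 1: derive path(a,i) via R0 from link(a,i)
round 1: derive path(b,b) via R0 from link(b,b)
round 1: derive path(b,c) via R0 from link(b,c)
round 1: derive path(b,h) via R0 from link(b,h)
round 1: derive path(b,i) via R0 from link(b,i)
round 1: derive path(b,j) via R0 from link(b,j)
round 1: derive path(d,d) via R0 from link(d,d)
round 1: derive path(d,g) via R0 from link(d,g)
round 1: derive path(g,g) via R0 from link(g,g)
round 1: derive path(i,d) via R0 from link(i,d)
round 1: derive path(j,b) via R0 from link(j,b)
round 1: derive path(j,d) via R0 from link(j,d)
round 1: derive path(j,i) via R0 from link(j,i)
round 2: derive path(a,d) via R1 from path(a,i), link(i,d)
round 2: derive path(b,d) via R1 from path(b,i), link(i,d)
round 2: derive path(i,g) via R1 from path(i,d), link(d,g)
round 2: derive path(j,c) via R1 from path(j,b), link(b,c)
round 2: derive path(j,g) via R1 from path(j,d), link(d,g)
round 2: derive path(j,h) via R1 from path(j,b), link(b,h)
round 2: derive path(j,j) via R1 from path(j,b), link(b,j)
round 2: derive flow(a,c) via R2 from path(a,c)
round 2: derive flow(a,i) via R2 from path(a,i)
round 2: derive flow(b,b) via R2 from path(b,b)
round 2: derive flow(b,c) via R2 from path(b,c)
round 2: derive flow(b,h) via R2 from path(b,h)
round 2: derive flow(b,i) via R2 from path(b,i)
round 2: derive flow(b,j) via R2 from path(b,j)
round 2: derive flow(d,d) via R2 from path(d,d)
round 2: derive flow(d,g) via R2 from path(d,g)
round 2: derive flow(g,g) via R2 from path(g,g)
round 2: derive flow(i,d) via R2 from path(i,d)
round 2: derive flow(j,b) via R2 from path(j,b)
round 2: derive flow(j,d) via R2 from path(j,d)
round 2: derive flow(j,i) via R2 from path(j,i)
round 2: derive flow(a,d) via R4 from path(a,i), parent(i,d)
round 2: derive flow(b,d) via R4 from path(b,h), parent(h,d)
round 2: derive flow(b,g) via R4 from path(b,b), parent(b,g)
round 2: derive flow(j,g) via R4 from path(j,b), parent(b,g)
round 3: derive path(a,g) via R1 from path(a,d), link(d,g)
round 3: derive path(b,g) via R1 from path(b,d), link(d,g)
round 3: derive flow(i,g) via R2 from path(i,g)
round 3: derive flow(j,c) via R2 from path(j,c)
round 3: derive flow(j,h) via R2 from path(j,h)
round 3: derive flow(j,j) via R2 from path(j,j)
round 3: derive flow(a,g) via R3 from flow(a,d), flow(d,g)

yes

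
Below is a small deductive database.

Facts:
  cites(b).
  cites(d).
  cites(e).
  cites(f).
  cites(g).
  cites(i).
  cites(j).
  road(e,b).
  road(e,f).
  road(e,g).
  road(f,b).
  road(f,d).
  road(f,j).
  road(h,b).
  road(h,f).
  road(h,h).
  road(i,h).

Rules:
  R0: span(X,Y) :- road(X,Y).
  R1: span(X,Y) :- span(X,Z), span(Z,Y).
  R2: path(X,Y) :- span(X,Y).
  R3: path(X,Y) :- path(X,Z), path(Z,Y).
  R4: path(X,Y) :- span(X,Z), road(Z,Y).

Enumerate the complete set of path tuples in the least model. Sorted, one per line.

path(e,b)
path(e,d)
path(e,f)
path(e,g)
path(e,j)
path(f,b)
path(f,d)
path(f,j)
path(h,b)
path(h,d)
path(h,f)
path(h,h)
path(h,j)
path(i,b)
path(i,d)
path(i,f)
path(i,h)
path(i,j)

round 1: derive span(e,b) via R0 from road(e,b)
round 1: derive span(e,f) via R0 from road(e,f)
round 1: derive span(e,g) via R0 from road(e,g)
round 1: derive span(f,b) via R0 from road(f,b)
round 1: derive span(f,d) via R0 from road(f,d)
round 1: derive span(f,j) via R0 from road(f,j)
round 1: derive span(h,b) via R0 from road(h,b)
round 1: derive span(h,f) via R0 from road(h,f)
round 1: derive span(h,h) via R0 from road(h,h)
round 1: derive span(i,h) via R0 from road(i,h)
round 2: derive span(e,d) via R1 from span(e,f), span(f,d)
round 2: derive span(e,j) via R1 from span(e,f), span(f,j)
round 2: derive span(h,d) via R1 from span(h,f), span(f,d)
round 2: derive span(h,j) via R1 from span(h,f), span(f,j)
round 2: derive span(i,b) via R1 from span(i,h), span(h,b)
round 2: derive span(i,f) via R1 from span(i,h), span(h,f)
round 2: derive path(e,b) via R2 from span(e,b)
round 2: derive path(e,f) via R2 from span(e,f)
round 2: derive path(e,g) via R2 from span(e,g)
round 2: derive path(f,b) via R2 from span(f,b)
round 2: derive path(f,d) via R2 from span(f,d)
round 2: derive path(f,j) via R2 from span(f,j)
round 2: derive path(h,b) via R2 from span(h,b)
round 2: derive path(h,f) via R2 from span(h,f)
round 2: derive path(h,h) via R2 from span(h,h)
round 2: derive path(i,h) via R2 from span(i,h)
round 2: derive path(e,d) via R4 from span(e,f), road(f,d)
round 2: derive path(e,j) via R4 from span(e,f), road(f,j)
round 2: derive path(h,d) via R4 from span(h,f), road(f,d)
round 2: derive path(h,j) via R4 from span(h,f), road(f,j)
round 2: derive path(i,b) via R4 from span(i,h), road(h,b)
round 2: derive path(i,f) via R4 from span(i,h), road(h,f)
round 3: derive span(i,d) via R1 from span(i,f), span(f,d)
round 3: derive span(i,j) via R1 from span(i,f), span(f,j)
round 3: derive path(i,d) via R3 from path(i,f), path(f,d)
round 3: derive path(i,j) via R3 from path(i,f), path(f,j)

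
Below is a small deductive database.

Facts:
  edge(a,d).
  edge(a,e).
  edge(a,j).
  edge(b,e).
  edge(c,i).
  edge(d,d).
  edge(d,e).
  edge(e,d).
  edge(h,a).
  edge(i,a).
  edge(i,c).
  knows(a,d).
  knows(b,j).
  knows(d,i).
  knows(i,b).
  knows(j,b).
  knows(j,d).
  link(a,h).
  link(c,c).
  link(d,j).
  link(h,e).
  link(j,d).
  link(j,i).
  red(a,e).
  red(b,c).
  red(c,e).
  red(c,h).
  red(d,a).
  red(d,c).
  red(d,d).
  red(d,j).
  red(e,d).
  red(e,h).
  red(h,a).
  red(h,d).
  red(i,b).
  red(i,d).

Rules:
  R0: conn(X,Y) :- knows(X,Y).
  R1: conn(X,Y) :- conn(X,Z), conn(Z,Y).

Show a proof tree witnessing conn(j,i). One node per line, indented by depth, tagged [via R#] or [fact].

conn(j,i)  [via R1]
  conn(j,d)  [via R0]
    knows(j,d)  [fact]
  conn(d,i)  [via R0]
    knows(d,i)  [fact]

round 1: derive conn(a,d) via R0 from knows(a,d)
round 1: derive conn(b,j) via R0 from knows(b,j)
round 1: derive conn(d,i) via R0 from knows(d,i)
round 1: derive conn(i,b) via R0 from knows(i,b)
round 1: derive conn(j,b) via R0 from knows(j,b)
round 1: derive conn(j,d) via R0 from knows(j,d)
round 2: derive conn(a,i) via R1 from conn(a,d), conn(d,i)
round 2: derive conn(b,b) via R1 from conn(b,j), conn(j,b)
round 2: derive conn(b,d) via R1 from conn(b,j), conn(j,d)
round 2: derive conn(d,b) via R1 from conn(d,i), conn(i,b)
round 2: derive conn(i,j) via R1 from conn(i,b), conn(b,j)
round 2: derive conn(j,i) via R1 from conn(j,d), conn(d,i)
round 2: derive conn(j,j) via R1 from conn(j,b), conn(b,j)
round 3: derive conn(a,b) via R1 from conn(a,d), conn(d,b)
round 3: derive conn(a,j) via R1 from conn(a,i), conn(i,j)
round 3: derive conn(b,i) via R1 from conn(b,d), conn(d,i)
round 3: derive conn(d,d) via R1 from conn(d,b), conn(b,d)
round 3: derive conn(d,j) via R1 from conn(d,b), conn(b,j)
round 3: derive conn(i,d) via R1 from conn(i,b), conn(b,d)
round 3: derive conn(i,i) via R1 from conn(i,j), conn(j,i)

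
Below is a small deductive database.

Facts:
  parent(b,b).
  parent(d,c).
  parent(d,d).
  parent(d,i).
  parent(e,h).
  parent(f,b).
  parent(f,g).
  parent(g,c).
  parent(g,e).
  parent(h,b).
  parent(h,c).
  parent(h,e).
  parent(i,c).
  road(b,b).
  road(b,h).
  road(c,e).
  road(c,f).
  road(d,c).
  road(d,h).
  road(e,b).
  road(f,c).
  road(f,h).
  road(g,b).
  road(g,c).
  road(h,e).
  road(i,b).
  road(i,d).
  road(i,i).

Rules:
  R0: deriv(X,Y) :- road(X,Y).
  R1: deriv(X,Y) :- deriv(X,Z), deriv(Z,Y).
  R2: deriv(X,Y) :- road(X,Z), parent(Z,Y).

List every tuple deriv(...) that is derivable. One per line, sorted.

deriv(b,b)
deriv(b,c)
deriv(b,e)
deriv(b,f)
deriv(b,g)
deriv(b,h)
deriv(c,b)
deriv(c,c)
deriv(c,e)
deriv(c,f)
deriv(c,g)
deriv(c,h)
deriv(d,b)
deriv(d,c)
deriv(d,e)
deriv(d,f)
deriv(d,g)
deriv(d,h)
deriv(e,b)
deriv(e,c)
deriv(e,e)
deriv(e,f)
deriv(e,g)
deriv(e,h)
deriv(f,b)
deriv(f,c)
deriv(f,e)
deriv(f,f)
deriv(f,g)
deriv(f,h)
deriv(g,b)
deriv(g,c)
deriv(g,e)
deriv(g,f)
deriv(g,g)
deriv(g,h)
deriv(h,b)
deriv(h,c)
deriv(h,e)
deriv(h,f)
deriv(h,g)
deriv(h,h)
deriv(i,b)
deriv(i,c)
deriv(i,d)
deriv(i,e)
deriv(i,f)
deriv(i,g)
deriv(i,h)
deriv(i,i)

round 1: derive deriv(b,b) via R0 from road(b,b)
round 1: derive deriv(b,h) via R0 from road(b,h)
round 1: derive deriv(c,e) via R0 from road(c,e)
round 1: derive deriv(c,f) via R0 from road(c,f)
round 1: derive deriv(d,c) via R0 from road(d,c)
round 1: derive deriv(d,h) via R0 from road(d,h)
round 1: derive deriv(e,b) via R0 from road(e,b)
round 1: derive deriv(f,c) via R0 from road(f,c)
round 1: derive deriv(f,h) via R0 from road(f,h)
round 1: derive deriv(g,b) via R0 from road(g,b)
round 1: derive deriv(g,c) via R0 from road(g,c)
round 1: derive deriv(h,e) via R0 from road(h,e)
round 1: derive deriv(i,b) via R0 from road(i,b)
round 1: derive deriv(i,d) via R0 from road(i,d)
round 1: derive deriv(i,i) via R0 from road(i,i)
round 1: derive deriv(b,c) via R2 from road(b,h), parent(h,c)
round 1: derive deriv(b,e) via R2 from road(b,h), parent(h,e)
round 1: derive deriv(c,b) via R2 from road(c,f), parent(f,b)
round 1: derive deriv(c,g) via R2 from road(c,f), parent(f,g)
round 1: derive deriv(c,h) via R2 from road(c,e), parent(e,h)
round 1: derive deriv(d,b) via R2 from road(d,h), parent(h,b)
round 1: derive deriv(d,e) via R2 from road(d,h), parent(h,e)
round 1: derive deriv(f,b) via R2 from road(f,h), parent(h,b)
round 1: derive deriv(f,e) via R2 from road(f,h), parent(h,e)
round 1: derive deriv(h,h) via R2 from road(h,e), parent(e,h)
round 1: derive deriv(i,c) via R2 from road(i,d), parent(d,c)
round 2: derive deriv(b,f) via R1 from deriv(b,c), deriv(c,f)
round 2: derive deriv(b,g) via R1 from deriv(b,c), deriv(c,g)
round 2: derive deriv(c,c) via R1 from deriv(c,b), deriv(b,c)
round 2: derive deriv(d,f) via R1 from deriv(d,c), deriv(c,f)
round 2: derive deriv(d,g) via R1 from deriv(d,c), deriv(c,g)
round 2: derive deriv(e,c) via R1 from deriv(e,b), deriv(b,c)
round 2: derive deriv(e,e) via R1 from deriv(e,b), deriv(b,e)
round 2: derive deriv(e,h) via R1 from deriv(e,b), deriv(b,h)
round 2: derive deriv(f,f) via R1 from deriv(f,c), deriv(c,f)
round 2: derive deriv(f,g) via R1 from deriv(f,c), deriv(c,g)
round 2: derive deriv(g,e) via R1 from deriv(g,b), deriv(b,e)
round 2: derive deriv(g,f) via R1 from deriv(g,c), deriv(c,f)
round 2: derive deriv(g,g) via R1 from deriv(g,c), deriv(c,g)
round 2: derive deriv(g,h) via R1 from deriv(g,b), deriv(b,h)
round 2: derive deriv(h,b) via R1 from deriv(h,e), deriv(e,b)
round 2: derive deriv(i,e) via R1 from deriv(i,b), deriv(b,e)
round 2: derive deriv(i,f) via R1 from deriv(i,c), deriv(c,f)
round 2: derive deriv(i,g) via R1 from deriv(i,c), deriv(c,g)
round 2: derive deriv(i,h) via R1 from deriv(i,b), deriv(b,h)
round 3: derive deriv(e,f) via R1 from deriv(e,b), deriv(b,f)
round 3: derive deriv(e,g) via R1 from deriv(e,b), deriv(b,g)
round 3: derive deriv(h,c) via R1 from deriv(h,b), deriv(b,c)
round 3: derive deriv(h,f) via R1 from deriv(h,b), deriv(b,f)
round 3: derive deriv(h,g) via R1 from deriv(h,b), deriv(b,g)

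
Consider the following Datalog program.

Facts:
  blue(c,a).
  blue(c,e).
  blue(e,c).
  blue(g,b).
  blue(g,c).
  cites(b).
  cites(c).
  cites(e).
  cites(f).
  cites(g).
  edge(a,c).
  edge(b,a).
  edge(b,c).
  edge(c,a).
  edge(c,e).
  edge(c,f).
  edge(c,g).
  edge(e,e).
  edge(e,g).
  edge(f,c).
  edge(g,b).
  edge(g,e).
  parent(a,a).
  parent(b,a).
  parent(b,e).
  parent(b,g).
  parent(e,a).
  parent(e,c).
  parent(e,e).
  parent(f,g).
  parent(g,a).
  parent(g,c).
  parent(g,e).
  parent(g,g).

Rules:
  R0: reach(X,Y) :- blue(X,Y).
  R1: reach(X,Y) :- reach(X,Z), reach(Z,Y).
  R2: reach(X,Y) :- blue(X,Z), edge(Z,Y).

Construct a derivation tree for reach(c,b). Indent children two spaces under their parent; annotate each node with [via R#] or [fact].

reach(c,b)  [via R1]
  reach(c,g)  [via R2]
    blue(c,e)  [fact]
    edge(e,g)  [fact]
  reach(g,b)  [via R0]
    blue(g,b)  [fact]

round 1: derive reach(c,a) via R0 from blue(c,a)
round 1: derive reach(c,e) via R0 from blue(c,e)
round 1: derive reach(e,c) via R0 from blue(e,c)
round 1: derive reach(g,b) via R0 from blue(g,b)
round 1: derive reach(g,c) via R0 from blue(g,c)
round 1: derive reach(c,c) via R2 from blue(c,a), edge(a,c)
round 1: derive reach(c,g) via R2 from blue(c,e), edge(e,g)
round 1: derive reach(e,a) via R2 from blue(e,c), edge(c,a)
round 1: derive reach(e,e) via R2 from blue(e,c), edge(c,e)
round 1: derive reach(e,f) via R2 from blue(e,c), edge(c,f)
round 1: derive reach(e,g) via R2 from blue(e,c), edge(c,g)
round 1: derive reach(g,a) via R2 from blue(g,b), edge(b,a)
round 1: derive reach(g,e) via R2 from blue(g,c), edge(c,e)
round 1: derive reach(g,f) via R2 from blue(g,c), edge(c,f)
round 1: derive reach(g,g) via R2 from blue(g,c), edge(c,g)
round 2: derive reach(c,b) via R1 from reach(c,g), reach(g,b)
round 2: derive reach(c,f) via R1 from reach(c,e), reach(e,f)
round 2: derive reach(e,b) via R1 from reach(e,g), reach(g,b)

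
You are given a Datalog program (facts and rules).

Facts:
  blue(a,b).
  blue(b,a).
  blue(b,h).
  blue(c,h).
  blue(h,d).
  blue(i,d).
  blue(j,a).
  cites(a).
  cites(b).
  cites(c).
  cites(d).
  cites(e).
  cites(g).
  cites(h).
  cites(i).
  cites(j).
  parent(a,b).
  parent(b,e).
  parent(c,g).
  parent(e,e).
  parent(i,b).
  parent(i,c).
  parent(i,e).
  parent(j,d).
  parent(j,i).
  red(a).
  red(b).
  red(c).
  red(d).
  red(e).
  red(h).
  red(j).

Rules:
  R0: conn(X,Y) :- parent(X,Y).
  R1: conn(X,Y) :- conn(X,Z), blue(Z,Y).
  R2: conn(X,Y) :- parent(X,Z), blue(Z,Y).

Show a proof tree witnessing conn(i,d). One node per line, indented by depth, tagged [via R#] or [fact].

conn(i,d)  [via R1]
  conn(i,h)  [via R2]
    parent(i,b)  [fact]
    blue(b,h)  [fact]
  blue(h,d)  [fact]

round 1: derive conn(a,b) via R0 from parent(a,b)
round 1: derive conn(b,e) via R0 from parent(b,e)
round 1: derive conn(c,g) via R0 from parent(c,g)
round 1: derive conn(e,e) via R0 from parent(e,e)
round 1: derive conn(i,b) via R0 from parent(i,b)
round 1: derive conn(i,c) via R0 from parent(i,c)
round 1: derive conn(i,e) via R0 from parent(i,e)
round 1: derive conn(j,d) via R0 from parent(j,d)
round 1: derive conn(j,i) via R0 from parent(j,i)
round 1: derive conn(a,a) via R2 from parent(a,b), blue(b,a)
round 1: derive conn(a,h) via R2 from parent(a,b), blue(b,h)
round 1: derive conn(i,a) via R2 from parent(i,b), blue(b,a)
round 1: derive conn(i,h) via R2 from parent(i,b), blue(b,h)
round 2: derive conn(a,d) via R1 from conn(a,h), blue(h,d)
round 2: derive conn(i,d) via R1 from conn(i,h), blue(h,d)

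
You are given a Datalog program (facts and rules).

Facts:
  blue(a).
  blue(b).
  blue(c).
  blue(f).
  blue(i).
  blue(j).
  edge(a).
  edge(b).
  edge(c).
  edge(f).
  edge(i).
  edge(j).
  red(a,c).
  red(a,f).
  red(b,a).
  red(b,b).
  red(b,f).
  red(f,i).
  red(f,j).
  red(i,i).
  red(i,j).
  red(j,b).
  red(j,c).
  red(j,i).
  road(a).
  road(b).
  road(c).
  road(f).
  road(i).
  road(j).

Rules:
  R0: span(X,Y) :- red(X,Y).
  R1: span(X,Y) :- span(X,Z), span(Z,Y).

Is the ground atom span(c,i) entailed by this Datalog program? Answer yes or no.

no

round 1: derive span(a,c) via R0 from red(a,c)
round 1: derive span(a,f) via R0 from red(a,f)
round 1: derive span(b,a) via R0 from red(b,a)
round 1: derive span(b,b) via R0 from red(b,b)
round 1: derive span(b,f) via R0 from red(b,f)
round 1: derive span(f,i) via R0 from red(f,i)
round 1: derive span(f,j) via R0 from red(f,j)
round 1: derive span(i,i) via R0 from red(i,i)
round 1: derive span(i,j) via R0 from red(i,j)
round 1: derive span(j,b) via R0 from red(j,b)
round 1: derive span(j,c) via R0 from red(j,c)
round 1: derive span(j,i) via R0 from red(j,i)
round 2: derive span(a,i) via R1 from span(a,f), span(f,i)
round 2: derive span(a,j) via R1 from span(a,f), span(f,j)
round 2: derive span(b,c) via R1 from span(b,a), span(a,c)
round 2: derive span(b,i) via R1 from span(b,f), span(f,i)
round 2: derive span(b,j) via R1 from span(b,f), span(f,j)
round 2: derive span(f,b) via R1 from span(f,j), span(j,b)
round 2: derive span(f,c) via R1 from span(f,j), span(j,c)
round 2: derive span(i,b) via R1 from span(i,j), span(j,b)
round 2: derive span(i,c) via R1 from span(i,j), span(j,c)
round 2: derive span(j,a) via R1 from span(j,b), span(b,a)
round 2: derive span(j,f) via R1 from span(j,b), span(b,f)
round 2: derive span(j,j) via R1 from span(j,i), span(i,j)
round 3: derive span(a,a) via R1 from span(a,j), span(j,a)
round 3: derive span(a,b) via R1 from span(a,f), span(f,b)
round 3: derive span(f,a) via R1 from span(f,b), span(b,a)
round 3: derive span(f,f) via R1 from span(f,b), span(b,f)
round 3: derive span(i,a) via R1 from span(i,b), span(b,a)
round 3: derive span(i,f) via R1 from span(i,b), span(b,f)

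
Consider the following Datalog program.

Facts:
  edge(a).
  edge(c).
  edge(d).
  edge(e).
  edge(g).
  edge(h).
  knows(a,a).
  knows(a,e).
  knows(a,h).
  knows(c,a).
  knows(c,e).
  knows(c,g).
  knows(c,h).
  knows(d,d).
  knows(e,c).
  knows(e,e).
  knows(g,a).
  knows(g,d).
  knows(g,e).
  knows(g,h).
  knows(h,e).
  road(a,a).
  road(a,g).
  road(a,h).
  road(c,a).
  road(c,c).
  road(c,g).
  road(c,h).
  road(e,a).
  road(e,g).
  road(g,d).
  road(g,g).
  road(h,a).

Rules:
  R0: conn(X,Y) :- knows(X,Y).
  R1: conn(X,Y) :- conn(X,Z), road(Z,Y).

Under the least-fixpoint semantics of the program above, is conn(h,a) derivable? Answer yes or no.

round 1: derive conn(a,a) via R0 from knows(a,a)
round 1: derive conn(a,e) via R0 from knows(a,e)
round 1: derive conn(a,h) via R0 from knows(a,h)
round 1: derive conn(c,a) via R0 from knows(c,a)
round 1: derive conn(c,e) via R0 from knows(c,e)
round 1: derive conn(c,g) via R0 from knows(c,g)
round 1: derive conn(c,h) via R0 from knows(c,h)
round 1: derive conn(d,d) via R0 from knows(d,d)
round 1: derive conn(e,c) via R0 from knows(e,c)
round 1: derive conn(e,e) via R0 from knows(e,e)
round 1: derive conn(g,a) via R0 from knows(g,a)
round 1: derive conn(g,d) via R0 from knows(g,d)
round 1: derive conn(g,e) via R0 from knows(g,e)
round 1: derive conn(g,h) via R0 from knows(g,h)
round 1: derive conn(h,e) via R0 from knows(h,e)
round 2: derive conn(a,g) via R1 from conn(a,a), road(a,g)
round 2: derive conn(c,d) via R1 from conn(c,g), road(g,d)
round 2: derive conn(e,a) via R1 from conn(e,c), road(c,a)
round 2: derive conn(e,g) via R1 from conn(e,c), road(c,g)
round 2: derive conn(e,h) via R1 from conn(e,c), road(c,h)
round 2: derive conn(g,g) via R1 from conn(g,a), road(a,g)
round 2: derive conn(h,a) via R1 from conn(h,e), road(e,a)
round 2: derive conn(h,g) via R1 from conn(h,e), road(e,g)
round 3: derive conn(a,d) via R1 from conn(a,g), road(g,d)
round 3: derive conn(e,d) via R1 from conn(e,g), road(g,d)
round 3: derive conn(h,d) via R1 from conn(h,g), road(g,d)
round 3: derive conn(h,h) via R1 from conn(h,a), road(a,h)

yes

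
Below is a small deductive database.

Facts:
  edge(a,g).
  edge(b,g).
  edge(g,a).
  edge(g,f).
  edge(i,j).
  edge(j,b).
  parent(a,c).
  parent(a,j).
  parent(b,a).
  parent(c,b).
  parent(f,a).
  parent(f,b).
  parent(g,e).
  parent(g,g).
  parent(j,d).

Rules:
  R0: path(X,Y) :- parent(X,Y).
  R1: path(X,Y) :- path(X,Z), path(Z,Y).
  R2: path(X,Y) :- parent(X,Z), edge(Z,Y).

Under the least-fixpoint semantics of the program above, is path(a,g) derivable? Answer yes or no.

round 1: derive path(a,c) via R0 from parent(a,c)
round 1: derive path(a,j) via R0 from parent(a,j)
round 1: derive path(b,a) via R0 from parent(b,a)
round 1: derive path(c,b) via R0 from parent(c,b)
round 1: derive path(f,a) via R0 from parent(f,a)
round 1: derive path(f,b) via R0 from parent(f,b)
round 1: derive path(g,e) via R0 from parent(g,e)
round 1: derive path(g,g) via R0 from parent(g,g)
round 1: derive path(j,d) via R0 from parent(j,d)
round 1: derive path(a,b) via R2 from parent(a,j), edge(j,b)
round 1: derive path(b,g) via R2 from parent(b,a), edge(a,g)
round 1: derive path(c,g) via R2 from parent(c,b), edge(b,g)
round 1: derive path(f,g) via R2 from parent(f,a), edge(a,g)
round 1: derive path(g,a) via R2 from parent(g,g), edge(g,a)
round 1: derive path(g,f) via R2 from parent(g,g), edge(g,f)
round 2: derive path(a,a) via R1 from path(a,b), path(b,a)
round 2: derive path(a,d) via R1 from path(a,j), path(j,d)
round 2: derive path(a,g) via R1 from path(a,b), path(b,g)
round 2: derive path(b,b) via R1 from path(b,a), path(a,b)
round 2: derive path(b,c) via R1 from path(b,a), path(a,c)
round 2: derive path(b,e) via R1 from path(b,g), path(g,e)
round 2: derive path(b,f) via R1 from path(b,g), path(g,f)
round 2: derive path(b,j) via R1 from path(b,a), path(a,j)
round 2: derive path(c,a) via R1 from path(c,b), path(b,a)
round 2: derive path(c,e) via R1 from path(c,g), path(g,e)
round 2: derive path(c,f) via R1 from path(c,g), path(g,f)
round 2: derive path(f,c) via R1 from path(f,a), path(a,c)
round 2: derive path(f,e) via R1 from path(f,g), path(g,e)
round 2: derive path(f,f) via R1 from path(f,g), path(g,f)
round 2: derive path(f,j) via R1 from path(f,a), path(a,j)
round 2: derive path(g,b) via R1 from path(g,a), path(a,b)
round 2: derive path(g,c) via R1 from path(g,a), path(a,c)
round 2: derive path(g,j) via R1 from path(g,a), path(a,j)
round 3: derive path(a,e) via R1 from path(a,b), path(b,e)
round 3: derive path(a,f) via R1 from path(a,b), path(b,f)
round 3: derive path(b,d) via R1 from path(b,a), path(a,d)
round 3: derive path(c,c) via R1 from path(c,a), path(a,c)
round 3: derive path(c,d) via R1 from path(c,a), path(a,d)
round 3: derive path(c,j) via R1 from path(c,a), path(a,j)
round 3: derive path(f,d) via R1 from path(f,a), path(a,d)
round 3: derive path(g,d) via R1 from path(g,a), path(a,d)

yes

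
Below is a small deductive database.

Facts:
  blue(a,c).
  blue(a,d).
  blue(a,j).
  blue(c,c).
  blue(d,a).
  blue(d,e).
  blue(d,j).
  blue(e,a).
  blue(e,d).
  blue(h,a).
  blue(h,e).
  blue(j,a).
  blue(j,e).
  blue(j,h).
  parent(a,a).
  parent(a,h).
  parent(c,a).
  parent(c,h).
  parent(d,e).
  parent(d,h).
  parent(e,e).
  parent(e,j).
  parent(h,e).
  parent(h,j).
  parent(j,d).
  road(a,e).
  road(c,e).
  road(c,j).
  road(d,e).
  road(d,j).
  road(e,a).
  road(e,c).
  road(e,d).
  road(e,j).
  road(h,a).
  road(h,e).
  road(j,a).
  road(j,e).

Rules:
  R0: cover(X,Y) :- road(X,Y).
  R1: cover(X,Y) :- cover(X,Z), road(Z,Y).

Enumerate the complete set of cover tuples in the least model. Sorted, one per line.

round 1: derive cover(a,e) via R0 from road(a,e)
round 1: derive cover(c,e) via R0 from road(c,e)
round 1: derive cover(c,j) via R0 from road(c,j)
round 1: derive cover(d,e) via R0 from road(d,e)
round 1: derive cover(d,j) via R0 from road(d,j)
round 1: derive cover(e,a) via R0 from road(e,a)
round 1: derive cover(e,c) via R0 from road(e,c)
round 1: derive cover(e,d) via R0 from road(e,d)
round 1: derive cover(e,j) via R0 from road(e,j)
round 1: derive cover(h,a) via R0 from road(h,a)
round 1: derive cover(h,e) via R0 from road(h,e)
round 1: derive cover(j,a) via R0 from road(j,a)
round 1: derive cover(j,e) via R0 from road(j,e)
round 2: derive cover(a,a) via R1 from cover(a,e), road(e,a)
round 2: derive cover(a,c) via R1 from cover(a,e), road(e,c)
round 2: derive cover(a,d) via R1 from cover(a,e), road(e,d)
round 2: derive cover(a,j) via R1 from cover(a,e), road(e,j)
round 2: derive cover(c,a) via R1 from cover(c,e), road(e,a)
round 2: derive cover(c,c) via R1 from cover(c,e), road(e,c)
round 2: derive cover(c,d) via R1 from cover(c,e), road(e,d)
round 2: derive cover(d,a) via R1 from cover(d,e), road(e,a)
round 2: derive cover(d,c) via R1 from cover(d,e), road(e,c)
round 2: derive cover(d,d) via R1 from cover(d,e), road(e,d)
round 2: derive cover(e,e) via R1 from cover(e,a), road(a,e)
round 2: derive cover(h,c) via R1 from cover(h,e), road(e,c)
round 2: derive cover(h,d) via R1 from cover(h,e), road(e,d)
round 2: derive cover(h,j) via R1 from cover(h,e), road(e,j)
round 2: derive cover(j,c) via R1 from cover(j,e), road(e,c)
round 2: derive cover(j,d) via R1 from cover(j,e), road(e,d)
round 2: derive cover(j,j) via R1 from cover(j,e), road(e,j)

cover(a,a)
cover(a,c)
cover(a,d)
cover(a,e)
cover(a,j)
cover(c,a)
cover(c,c)
cover(c,d)
cover(c,e)
cover(c,j)
cover(d,a)
cover(d,c)
cover(d,d)
cover(d,e)
cover(d,j)
cover(e,a)
cover(e,c)
cover(e,d)
cover(e,e)
cover(e,j)
cover(h,a)
cover(h,c)
cover(h,d)
cover(h,e)
cover(h,j)
cover(j,a)
cover(j,c)
cover(j,d)
cover(j,e)
cover(j,j)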